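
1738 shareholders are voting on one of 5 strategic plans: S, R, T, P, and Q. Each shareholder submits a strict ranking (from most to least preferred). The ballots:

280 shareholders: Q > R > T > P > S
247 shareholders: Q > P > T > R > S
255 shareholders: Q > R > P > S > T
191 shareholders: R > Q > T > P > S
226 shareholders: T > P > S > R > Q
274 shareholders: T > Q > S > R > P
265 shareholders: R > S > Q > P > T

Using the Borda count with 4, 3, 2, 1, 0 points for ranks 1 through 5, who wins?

S: 280·0 + 247·0 + 255·1 + 191·0 + 226·2 + 274·2 + 265·3 = 2050
R: 280·3 + 247·1 + 255·3 + 191·4 + 226·1 + 274·1 + 265·4 = 4176
T: 280·2 + 247·2 + 255·0 + 191·2 + 226·4 + 274·4 + 265·0 = 3436
P: 280·1 + 247·3 + 255·2 + 191·1 + 226·3 + 274·0 + 265·1 = 2665
Q: 280·4 + 247·4 + 255·4 + 191·3 + 226·0 + 274·3 + 265·2 = 5053
Q has the highest Borda score (5053).

Q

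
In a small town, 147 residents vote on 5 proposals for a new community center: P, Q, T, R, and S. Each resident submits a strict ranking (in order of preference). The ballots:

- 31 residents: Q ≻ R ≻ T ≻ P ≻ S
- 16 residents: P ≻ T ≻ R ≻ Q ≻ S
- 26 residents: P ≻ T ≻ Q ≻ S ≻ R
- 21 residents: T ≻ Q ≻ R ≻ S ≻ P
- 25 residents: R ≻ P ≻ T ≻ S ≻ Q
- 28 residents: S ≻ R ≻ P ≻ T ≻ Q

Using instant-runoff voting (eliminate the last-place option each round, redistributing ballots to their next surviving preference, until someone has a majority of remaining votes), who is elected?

Round 1: P 42, Q 31, T 21, R 25, S 28. Eliminate T.
Round 2: P 42, Q 52, R 25, S 28. Eliminate R.
Round 3: P 67, Q 52, S 28. Eliminate S.
Round 4: P 95, Q 52. P has a majority.

P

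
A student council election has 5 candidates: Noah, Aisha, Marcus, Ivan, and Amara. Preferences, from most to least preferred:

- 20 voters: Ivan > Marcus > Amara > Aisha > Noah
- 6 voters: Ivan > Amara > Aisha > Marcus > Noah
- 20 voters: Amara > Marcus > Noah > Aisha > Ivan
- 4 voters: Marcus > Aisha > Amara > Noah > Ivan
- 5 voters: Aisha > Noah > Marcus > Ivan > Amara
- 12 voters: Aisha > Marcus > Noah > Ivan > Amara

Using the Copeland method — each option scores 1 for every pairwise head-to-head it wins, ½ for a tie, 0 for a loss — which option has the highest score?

Noah: beats Ivan; loses to Aisha, Marcus, and Amara → score 1.
Aisha: beats Noah and Ivan; loses to Marcus and Amara → score 2.
Marcus: beats Noah, Aisha, Ivan, and Amara → score 4.
Ivan: beats Amara; loses to Noah, Aisha, and Marcus → score 1.
Amara: beats Noah and Aisha; loses to Marcus and Ivan → score 2.
Marcus has the best pairwise record.

Marcus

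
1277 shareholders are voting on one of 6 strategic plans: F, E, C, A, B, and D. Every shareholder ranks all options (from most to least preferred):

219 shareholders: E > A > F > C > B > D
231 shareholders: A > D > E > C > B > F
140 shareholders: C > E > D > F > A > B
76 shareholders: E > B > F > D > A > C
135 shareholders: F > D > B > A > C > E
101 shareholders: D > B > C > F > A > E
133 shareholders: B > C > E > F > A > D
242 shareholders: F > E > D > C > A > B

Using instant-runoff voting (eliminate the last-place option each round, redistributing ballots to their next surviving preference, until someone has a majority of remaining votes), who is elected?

E

Round 1: F 377, E 295, C 140, A 231, B 133, D 101. Eliminate D.
Round 2: F 377, E 295, C 140, A 231, B 234. Eliminate C.
Round 3: F 377, E 435, A 231, B 234. Eliminate A.
Round 4: F 377, E 666, B 234. E has a majority.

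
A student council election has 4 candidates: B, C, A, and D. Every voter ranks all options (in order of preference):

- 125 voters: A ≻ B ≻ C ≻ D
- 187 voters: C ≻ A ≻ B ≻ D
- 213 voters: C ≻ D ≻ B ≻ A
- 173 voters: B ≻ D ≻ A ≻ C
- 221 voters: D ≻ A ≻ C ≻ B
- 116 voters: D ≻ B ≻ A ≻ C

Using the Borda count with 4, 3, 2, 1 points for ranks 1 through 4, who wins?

D

B: 125·3 + 187·2 + 213·2 + 173·4 + 221·1 + 116·3 = 2436
C: 125·2 + 187·4 + 213·4 + 173·1 + 221·2 + 116·1 = 2581
A: 125·4 + 187·3 + 213·1 + 173·2 + 221·3 + 116·2 = 2515
D: 125·1 + 187·1 + 213·3 + 173·3 + 221·4 + 116·4 = 2818
D has the highest Borda score (2818).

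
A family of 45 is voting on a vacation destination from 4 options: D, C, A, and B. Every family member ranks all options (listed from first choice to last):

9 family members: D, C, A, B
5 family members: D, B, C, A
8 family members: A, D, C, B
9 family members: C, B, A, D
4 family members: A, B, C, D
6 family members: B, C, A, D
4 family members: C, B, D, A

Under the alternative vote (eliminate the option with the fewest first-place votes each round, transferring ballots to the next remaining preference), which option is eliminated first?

B

Round 1: D 14, C 13, A 12, B 6. Eliminate B.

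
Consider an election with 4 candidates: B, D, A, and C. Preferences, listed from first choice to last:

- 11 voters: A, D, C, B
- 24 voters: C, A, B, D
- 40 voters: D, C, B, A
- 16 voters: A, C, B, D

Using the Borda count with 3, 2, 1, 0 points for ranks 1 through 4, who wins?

B: 11·0 + 24·1 + 40·1 + 16·1 = 80
D: 11·2 + 24·0 + 40·3 + 16·0 = 142
A: 11·3 + 24·2 + 40·0 + 16·3 = 129
C: 11·1 + 24·3 + 40·2 + 16·2 = 195
C has the highest Borda score (195).

C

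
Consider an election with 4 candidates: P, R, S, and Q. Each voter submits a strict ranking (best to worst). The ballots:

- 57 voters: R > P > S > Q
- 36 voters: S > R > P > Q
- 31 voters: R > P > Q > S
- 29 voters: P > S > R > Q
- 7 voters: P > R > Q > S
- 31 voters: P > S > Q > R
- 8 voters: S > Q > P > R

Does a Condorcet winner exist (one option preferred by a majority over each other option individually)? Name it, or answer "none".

none

Checking pairwise contests:
R beats P 124–75.
S beats R 104–95.
P beats S 155–44.
P beats Q 191–8.
Every option loses at least one head-to-head, so there is no Condorcet winner.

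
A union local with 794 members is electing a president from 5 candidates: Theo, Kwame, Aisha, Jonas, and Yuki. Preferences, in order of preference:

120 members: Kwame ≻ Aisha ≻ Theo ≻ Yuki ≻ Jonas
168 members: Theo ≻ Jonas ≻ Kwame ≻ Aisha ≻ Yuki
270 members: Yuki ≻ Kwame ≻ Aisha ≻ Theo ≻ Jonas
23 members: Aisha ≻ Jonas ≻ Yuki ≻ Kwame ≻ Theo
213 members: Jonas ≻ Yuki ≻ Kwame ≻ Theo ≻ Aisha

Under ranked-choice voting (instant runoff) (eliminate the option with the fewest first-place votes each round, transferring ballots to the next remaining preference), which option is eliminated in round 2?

Round 1: Theo 168, Kwame 120, Aisha 23, Jonas 213, Yuki 270. Eliminate Aisha.
Round 2: Theo 168, Kwame 120, Jonas 236, Yuki 270. Eliminate Kwame.

Kwame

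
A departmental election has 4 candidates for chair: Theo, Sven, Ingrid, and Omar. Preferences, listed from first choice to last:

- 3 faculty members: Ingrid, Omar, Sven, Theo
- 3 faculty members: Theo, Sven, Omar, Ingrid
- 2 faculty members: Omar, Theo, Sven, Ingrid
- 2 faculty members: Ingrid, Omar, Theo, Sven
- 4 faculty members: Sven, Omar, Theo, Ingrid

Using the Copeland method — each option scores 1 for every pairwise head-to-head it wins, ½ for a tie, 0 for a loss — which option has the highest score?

Omar

Theo: beats Ingrid; ties Sven; loses to Omar → score 1.5.
Sven: beats Ingrid; ties Theo and Omar → score 2.
Ingrid: loses to Theo, Sven, and Omar → score 0.
Omar: beats Theo and Ingrid; ties Sven → score 2.5.
Omar has the best pairwise record.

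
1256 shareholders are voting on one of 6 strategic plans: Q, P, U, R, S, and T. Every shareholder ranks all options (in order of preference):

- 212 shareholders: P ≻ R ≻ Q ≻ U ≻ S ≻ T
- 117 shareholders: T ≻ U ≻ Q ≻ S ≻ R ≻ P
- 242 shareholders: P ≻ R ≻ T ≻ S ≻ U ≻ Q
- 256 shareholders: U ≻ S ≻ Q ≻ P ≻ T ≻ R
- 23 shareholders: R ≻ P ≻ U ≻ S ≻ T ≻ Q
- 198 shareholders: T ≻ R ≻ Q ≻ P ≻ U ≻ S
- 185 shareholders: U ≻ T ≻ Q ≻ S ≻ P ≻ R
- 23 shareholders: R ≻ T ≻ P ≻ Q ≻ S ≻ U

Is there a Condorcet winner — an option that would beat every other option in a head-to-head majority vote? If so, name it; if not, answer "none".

Checking pairwise contests:
U beats Q 823–433.
Q beats P 756–500.
P beats U 698–558.
P beats R 895–361.
Q beats S 735–521.
P beats T 733–523.
Every option loses at least one head-to-head, so there is no Condorcet winner.

none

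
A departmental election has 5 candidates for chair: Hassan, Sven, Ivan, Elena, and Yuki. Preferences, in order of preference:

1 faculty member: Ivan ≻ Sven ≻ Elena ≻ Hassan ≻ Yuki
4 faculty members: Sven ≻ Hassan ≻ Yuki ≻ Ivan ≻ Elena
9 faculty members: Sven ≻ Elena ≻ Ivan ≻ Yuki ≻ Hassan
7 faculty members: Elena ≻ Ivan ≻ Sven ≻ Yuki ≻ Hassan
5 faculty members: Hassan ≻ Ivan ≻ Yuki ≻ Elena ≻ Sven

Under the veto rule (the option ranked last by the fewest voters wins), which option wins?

Ivan

Last-place votes: Hassan 16, Sven 5, Ivan 0, Elena 4, Yuki 1.
Ivan is ranked last by the fewest voters, so Ivan wins.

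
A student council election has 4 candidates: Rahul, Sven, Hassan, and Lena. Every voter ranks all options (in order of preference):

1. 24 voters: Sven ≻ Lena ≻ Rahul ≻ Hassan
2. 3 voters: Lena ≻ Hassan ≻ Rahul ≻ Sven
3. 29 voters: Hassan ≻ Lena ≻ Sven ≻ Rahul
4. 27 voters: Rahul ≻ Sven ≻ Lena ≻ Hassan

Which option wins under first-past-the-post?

First-place votes: Rahul 27, Sven 24, Hassan 29, Lena 3.
Hassan has the most first-place votes.

Hassan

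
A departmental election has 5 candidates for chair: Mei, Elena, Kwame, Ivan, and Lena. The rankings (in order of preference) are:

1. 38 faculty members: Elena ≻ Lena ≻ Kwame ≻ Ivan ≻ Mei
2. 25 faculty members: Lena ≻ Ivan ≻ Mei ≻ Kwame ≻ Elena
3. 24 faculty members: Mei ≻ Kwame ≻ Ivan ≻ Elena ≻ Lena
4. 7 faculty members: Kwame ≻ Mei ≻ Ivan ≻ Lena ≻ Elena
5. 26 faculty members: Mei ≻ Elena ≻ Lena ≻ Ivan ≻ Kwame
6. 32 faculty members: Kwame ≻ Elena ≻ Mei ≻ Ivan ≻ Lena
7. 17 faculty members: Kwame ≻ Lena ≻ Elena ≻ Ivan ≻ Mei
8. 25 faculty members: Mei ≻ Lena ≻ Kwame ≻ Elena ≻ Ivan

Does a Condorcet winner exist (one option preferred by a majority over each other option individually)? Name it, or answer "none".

Mei

Mei vs Elena: 107–87 for Mei.
Mei vs Kwame: 100–94 for Mei.
Mei vs Ivan: 114–80 for Mei.
Mei vs Lena: 114–80 for Mei.
Mei beats every other option head-to-head.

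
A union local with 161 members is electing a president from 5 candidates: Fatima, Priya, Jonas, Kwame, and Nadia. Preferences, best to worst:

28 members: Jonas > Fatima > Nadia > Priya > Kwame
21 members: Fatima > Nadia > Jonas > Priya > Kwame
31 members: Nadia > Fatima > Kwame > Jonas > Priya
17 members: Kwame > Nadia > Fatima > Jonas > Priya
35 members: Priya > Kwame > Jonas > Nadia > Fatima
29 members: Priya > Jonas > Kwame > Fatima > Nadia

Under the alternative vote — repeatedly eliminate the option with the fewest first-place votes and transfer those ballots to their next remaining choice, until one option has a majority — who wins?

Nadia

Round 1: Fatima 21, Priya 64, Jonas 28, Kwame 17, Nadia 31. Eliminate Kwame.
Round 2: Fatima 21, Priya 64, Jonas 28, Nadia 48. Eliminate Fatima.
Round 3: Priya 64, Jonas 28, Nadia 69. Eliminate Jonas.
Round 4: Priya 64, Nadia 97. Nadia has a majority.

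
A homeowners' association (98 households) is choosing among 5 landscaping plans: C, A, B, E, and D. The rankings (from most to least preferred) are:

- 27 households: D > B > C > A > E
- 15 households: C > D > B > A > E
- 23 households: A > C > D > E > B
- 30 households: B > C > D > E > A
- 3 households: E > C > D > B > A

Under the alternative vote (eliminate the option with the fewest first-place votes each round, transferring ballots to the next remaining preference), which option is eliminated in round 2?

Round 1: C 15, A 23, B 30, E 3, D 27. Eliminate E.
Round 2: C 18, A 23, B 30, D 27. Eliminate C.

C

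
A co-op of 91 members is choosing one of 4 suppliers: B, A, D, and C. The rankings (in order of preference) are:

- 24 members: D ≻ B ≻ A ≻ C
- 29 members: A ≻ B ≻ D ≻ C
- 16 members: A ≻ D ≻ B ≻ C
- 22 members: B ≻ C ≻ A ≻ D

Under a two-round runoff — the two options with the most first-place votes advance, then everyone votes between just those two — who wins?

Round 1 first-place votes: B 22, A 45, D 24, C 0.
A and D advance.
Runoff: A is preferred to D by 67 voters; D by 24.
A wins the runoff.

A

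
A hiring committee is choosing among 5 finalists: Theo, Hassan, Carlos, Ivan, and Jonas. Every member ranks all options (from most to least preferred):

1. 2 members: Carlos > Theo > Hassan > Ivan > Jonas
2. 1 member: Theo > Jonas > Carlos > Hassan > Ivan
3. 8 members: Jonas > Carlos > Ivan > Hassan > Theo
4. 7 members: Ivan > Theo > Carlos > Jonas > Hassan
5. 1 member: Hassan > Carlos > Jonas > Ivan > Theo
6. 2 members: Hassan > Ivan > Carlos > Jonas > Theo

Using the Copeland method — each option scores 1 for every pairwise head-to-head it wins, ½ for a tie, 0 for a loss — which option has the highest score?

Theo: loses to Hassan, Carlos, Ivan, and Jonas → score 0.
Hassan: beats Theo; loses to Carlos, Ivan, and Jonas → score 1.
Carlos: beats Theo, Hassan, Ivan, and Jonas → score 4.
Ivan: beats Theo, Hassan, and Jonas; loses to Carlos → score 3.
Jonas: beats Theo and Hassan; loses to Carlos and Ivan → score 2.
Carlos has the best pairwise record.

Carlos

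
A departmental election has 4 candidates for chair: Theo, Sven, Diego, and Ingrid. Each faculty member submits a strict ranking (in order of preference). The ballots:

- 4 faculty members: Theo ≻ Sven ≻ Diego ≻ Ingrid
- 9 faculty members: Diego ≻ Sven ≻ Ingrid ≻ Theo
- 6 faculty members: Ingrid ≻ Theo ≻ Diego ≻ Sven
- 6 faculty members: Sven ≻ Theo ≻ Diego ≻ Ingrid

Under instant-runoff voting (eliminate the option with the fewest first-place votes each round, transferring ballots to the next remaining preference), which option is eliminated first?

Round 1: Theo 4, Sven 6, Diego 9, Ingrid 6. Eliminate Theo.

Theo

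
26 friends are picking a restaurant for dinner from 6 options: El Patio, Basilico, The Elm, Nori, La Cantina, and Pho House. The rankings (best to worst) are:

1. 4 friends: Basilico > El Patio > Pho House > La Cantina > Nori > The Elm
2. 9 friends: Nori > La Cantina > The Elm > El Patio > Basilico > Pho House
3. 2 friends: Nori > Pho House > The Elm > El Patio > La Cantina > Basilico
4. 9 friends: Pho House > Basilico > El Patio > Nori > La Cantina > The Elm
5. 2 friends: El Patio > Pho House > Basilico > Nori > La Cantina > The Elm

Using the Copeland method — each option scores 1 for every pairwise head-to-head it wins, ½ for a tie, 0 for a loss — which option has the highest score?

El Patio: beats The Elm, Nori, La Cantina, and Pho House; ties Basilico → score 4.5.
Basilico: beats The Elm, Nori, and La Cantina; ties El Patio and Pho House → score 4.
The Elm: loses to El Patio, Basilico, Nori, La Cantina, and Pho House → score 0.
Nori: beats The Elm and La Cantina; loses to El Patio, Basilico, and Pho House → score 2.
La Cantina: beats The Elm; loses to El Patio, Basilico, Nori, and Pho House → score 1.
Pho House: beats The Elm, Nori, and La Cantina; ties Basilico; loses to El Patio → score 3.5.
El Patio has the best pairwise record.

El Patio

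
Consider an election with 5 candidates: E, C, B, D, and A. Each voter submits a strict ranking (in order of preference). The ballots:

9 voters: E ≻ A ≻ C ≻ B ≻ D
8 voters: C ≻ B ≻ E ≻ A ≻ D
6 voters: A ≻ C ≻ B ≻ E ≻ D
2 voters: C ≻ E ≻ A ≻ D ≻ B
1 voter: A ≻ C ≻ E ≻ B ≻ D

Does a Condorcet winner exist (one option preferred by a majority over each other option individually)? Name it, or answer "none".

none

Checking pairwise contests:
C beats E 17–9.
A beats C 16–10.
C beats B 26–0.
E beats D 26–0.
E beats A 19–7.
Every option loses at least one head-to-head, so there is no Condorcet winner.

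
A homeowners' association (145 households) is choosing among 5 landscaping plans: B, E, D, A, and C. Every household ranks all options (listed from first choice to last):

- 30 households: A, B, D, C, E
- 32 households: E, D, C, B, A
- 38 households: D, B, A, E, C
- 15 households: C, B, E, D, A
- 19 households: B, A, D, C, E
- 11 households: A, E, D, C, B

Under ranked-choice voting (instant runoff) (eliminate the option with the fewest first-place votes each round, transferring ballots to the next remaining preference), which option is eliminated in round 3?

B

Round 1: B 19, E 32, D 38, A 41, C 15. Eliminate C.
Round 2: B 34, E 32, D 38, A 41. Eliminate E.
Round 3: B 34, D 70, A 41. Eliminate B.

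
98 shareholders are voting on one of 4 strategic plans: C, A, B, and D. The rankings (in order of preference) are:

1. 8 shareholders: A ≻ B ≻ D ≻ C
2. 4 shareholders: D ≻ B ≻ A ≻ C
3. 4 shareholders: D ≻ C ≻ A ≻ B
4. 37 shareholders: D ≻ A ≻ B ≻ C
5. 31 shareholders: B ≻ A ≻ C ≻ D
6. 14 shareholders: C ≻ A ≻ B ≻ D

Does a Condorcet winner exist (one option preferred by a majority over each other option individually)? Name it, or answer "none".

A

A vs C: 80–18 for A.
A vs B: 63–35 for A.
A vs D: 53–45 for A.
A beats every other option head-to-head.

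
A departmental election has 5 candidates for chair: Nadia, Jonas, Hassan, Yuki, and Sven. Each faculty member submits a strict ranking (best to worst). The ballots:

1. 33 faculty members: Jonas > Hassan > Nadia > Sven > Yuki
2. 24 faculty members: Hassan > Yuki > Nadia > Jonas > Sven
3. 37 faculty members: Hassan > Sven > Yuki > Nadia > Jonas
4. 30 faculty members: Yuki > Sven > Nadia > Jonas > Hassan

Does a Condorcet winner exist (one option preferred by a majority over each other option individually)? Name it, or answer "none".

Checking pairwise contests:
Hassan beats Nadia 94–30.
Nadia beats Jonas 91–33.
Jonas beats Hassan 63–61.
Hassan beats Yuki 94–30.
Hassan beats Sven 94–30.
Every option loses at least one head-to-head, so there is no Condorcet winner.

none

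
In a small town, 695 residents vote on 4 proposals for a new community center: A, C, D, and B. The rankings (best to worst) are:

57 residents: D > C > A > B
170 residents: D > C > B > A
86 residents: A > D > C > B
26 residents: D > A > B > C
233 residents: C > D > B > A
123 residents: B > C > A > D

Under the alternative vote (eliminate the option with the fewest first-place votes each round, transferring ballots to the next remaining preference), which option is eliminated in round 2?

B

Round 1: A 86, C 233, D 253, B 123. Eliminate A.
Round 2: C 233, D 339, B 123. Eliminate B.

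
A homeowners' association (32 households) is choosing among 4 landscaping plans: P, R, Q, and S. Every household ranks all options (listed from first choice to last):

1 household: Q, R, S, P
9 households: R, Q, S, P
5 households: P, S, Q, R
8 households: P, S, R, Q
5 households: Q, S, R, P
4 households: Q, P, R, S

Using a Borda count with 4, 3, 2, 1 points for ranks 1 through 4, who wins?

P: 1·1 + 9·1 + 5·4 + 8·4 + 5·1 + 4·3 = 79
R: 1·3 + 9·4 + 5·1 + 8·2 + 5·2 + 4·2 = 78
Q: 1·4 + 9·3 + 5·2 + 8·1 + 5·4 + 4·4 = 85
S: 1·2 + 9·2 + 5·3 + 8·3 + 5·3 + 4·1 = 78
Q has the highest Borda score (85).

Q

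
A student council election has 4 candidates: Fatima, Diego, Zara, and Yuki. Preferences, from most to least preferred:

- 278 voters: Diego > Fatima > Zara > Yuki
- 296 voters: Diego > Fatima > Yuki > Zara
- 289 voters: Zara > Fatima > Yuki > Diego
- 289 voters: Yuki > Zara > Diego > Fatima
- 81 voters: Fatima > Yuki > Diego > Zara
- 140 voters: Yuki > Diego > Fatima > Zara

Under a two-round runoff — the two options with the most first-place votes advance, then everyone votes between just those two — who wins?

Yuki

Round 1 first-place votes: Fatima 81, Diego 574, Zara 289, Yuki 429.
Diego and Yuki advance.
Runoff: Diego is preferred to Yuki by 574 voters; Yuki by 799.
Yuki wins the runoff.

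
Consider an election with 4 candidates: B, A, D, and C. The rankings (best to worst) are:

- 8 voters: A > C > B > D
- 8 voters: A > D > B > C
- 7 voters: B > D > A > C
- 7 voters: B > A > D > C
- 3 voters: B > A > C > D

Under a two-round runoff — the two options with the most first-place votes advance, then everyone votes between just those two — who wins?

Round 1 first-place votes: B 17, A 16, D 0, C 0.
B and A advance.
Runoff: B is preferred to A by 17 voters; A by 16.
B wins the runoff.

B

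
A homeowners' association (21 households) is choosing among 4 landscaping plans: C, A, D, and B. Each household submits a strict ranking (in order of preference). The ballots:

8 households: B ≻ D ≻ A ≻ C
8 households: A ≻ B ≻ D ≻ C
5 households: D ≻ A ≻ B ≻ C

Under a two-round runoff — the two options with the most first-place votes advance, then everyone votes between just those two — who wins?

Round 1 first-place votes: C 0, A 8, D 5, B 8.
B and A advance.
Runoff: B is preferred to A by 8 voters; A by 13.
A wins the runoff.

A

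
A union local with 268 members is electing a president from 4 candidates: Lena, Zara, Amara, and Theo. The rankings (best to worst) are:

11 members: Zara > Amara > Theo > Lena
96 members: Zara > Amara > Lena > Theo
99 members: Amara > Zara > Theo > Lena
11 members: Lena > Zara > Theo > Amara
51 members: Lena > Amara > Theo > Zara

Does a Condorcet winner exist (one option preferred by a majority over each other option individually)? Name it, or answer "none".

Amara

Amara vs Lena: 206–62 for Amara.
Amara vs Zara: 150–118 for Amara.
Amara vs Theo: 257–11 for Amara.
Amara beats every other option head-to-head.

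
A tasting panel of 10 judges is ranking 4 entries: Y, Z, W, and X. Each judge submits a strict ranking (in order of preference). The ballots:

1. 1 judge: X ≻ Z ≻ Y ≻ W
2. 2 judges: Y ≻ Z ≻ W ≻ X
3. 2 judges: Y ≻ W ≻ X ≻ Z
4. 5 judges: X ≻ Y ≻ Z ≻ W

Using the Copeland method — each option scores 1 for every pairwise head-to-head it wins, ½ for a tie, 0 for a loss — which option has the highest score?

X

Y: beats Z and W; loses to X → score 2.
Z: beats W; loses to Y and X → score 1.
W: loses to Y, Z, and X → score 0.
X: beats Y, Z, and W → score 3.
X has the best pairwise record.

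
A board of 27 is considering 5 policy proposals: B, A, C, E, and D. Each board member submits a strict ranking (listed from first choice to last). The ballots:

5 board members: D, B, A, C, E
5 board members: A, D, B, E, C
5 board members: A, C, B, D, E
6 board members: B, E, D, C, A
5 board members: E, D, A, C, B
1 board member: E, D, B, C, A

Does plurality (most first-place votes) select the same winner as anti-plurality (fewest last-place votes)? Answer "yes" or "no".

no

Plurality — first-place votes: B 6, A 10, C 0, E 6, D 5. Winner: A.
Anti-plurality — last-place votes: B 5, A 7, C 5, E 10, D 0. Winner: D.
The two methods disagree.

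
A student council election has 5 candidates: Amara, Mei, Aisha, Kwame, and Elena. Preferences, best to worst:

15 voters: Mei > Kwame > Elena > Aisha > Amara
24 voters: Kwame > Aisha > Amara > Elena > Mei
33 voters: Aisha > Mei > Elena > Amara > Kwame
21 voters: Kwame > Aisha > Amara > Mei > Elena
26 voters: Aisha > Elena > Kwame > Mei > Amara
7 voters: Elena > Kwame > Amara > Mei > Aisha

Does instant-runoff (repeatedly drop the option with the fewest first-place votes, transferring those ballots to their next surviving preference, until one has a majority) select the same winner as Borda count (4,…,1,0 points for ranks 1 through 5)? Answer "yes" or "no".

Instant-runoff — R1 Amara 0, Mei 15, Aisha 59, Kwame 45, Elena 7 (Amara out); R2 Mei 15, Aisha 59, Kwame 45, Elena 7 (Elena out); R3 Mei 15, Aisha 59, Kwame 52 (Mei out); R4 Aisha 59, Kwame 67 (Kwame winner). Winner: Kwame.
Borda — scores: Amara 137, Mei 213, Aisha 386, Kwame 298, Elena 226. Winner: Aisha.
The two methods disagree.

no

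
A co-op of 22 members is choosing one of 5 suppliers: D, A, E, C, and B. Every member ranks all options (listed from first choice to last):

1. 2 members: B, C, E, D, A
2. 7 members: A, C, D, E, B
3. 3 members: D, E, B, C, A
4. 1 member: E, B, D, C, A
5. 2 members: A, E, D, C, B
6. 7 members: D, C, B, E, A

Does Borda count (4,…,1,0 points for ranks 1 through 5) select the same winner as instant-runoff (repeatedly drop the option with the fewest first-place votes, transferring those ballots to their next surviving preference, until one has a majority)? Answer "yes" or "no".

Borda — scores: D 62, A 36, E 37, C 54, B 31. Winner: D.
Instant-runoff — R1 D 10, A 9, E 1, C 0, B 2 (C out); R2 D 10, A 9, E 1, B 2 (E out); R3 D 10, A 9, B 3 (B out); R4 D 13, A 9 (D winner). Winner: D.
The two methods agree.

yes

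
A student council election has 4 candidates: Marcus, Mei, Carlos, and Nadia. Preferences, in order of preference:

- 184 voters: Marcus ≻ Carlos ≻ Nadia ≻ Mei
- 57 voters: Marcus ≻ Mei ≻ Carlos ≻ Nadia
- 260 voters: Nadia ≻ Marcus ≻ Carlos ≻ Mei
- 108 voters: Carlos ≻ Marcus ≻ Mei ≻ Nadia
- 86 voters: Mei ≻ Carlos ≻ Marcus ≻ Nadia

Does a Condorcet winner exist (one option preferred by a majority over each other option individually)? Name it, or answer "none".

Marcus

Marcus vs Mei: 609–86 for Marcus.
Marcus vs Carlos: 501–194 for Marcus.
Marcus vs Nadia: 435–260 for Marcus.
Marcus beats every other option head-to-head.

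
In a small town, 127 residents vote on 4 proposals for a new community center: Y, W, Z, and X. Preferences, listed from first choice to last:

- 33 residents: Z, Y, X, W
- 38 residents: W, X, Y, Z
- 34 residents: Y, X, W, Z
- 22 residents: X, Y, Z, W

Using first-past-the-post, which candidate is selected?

First-place votes: Y 34, W 38, Z 33, X 22.
W has the most first-place votes.

W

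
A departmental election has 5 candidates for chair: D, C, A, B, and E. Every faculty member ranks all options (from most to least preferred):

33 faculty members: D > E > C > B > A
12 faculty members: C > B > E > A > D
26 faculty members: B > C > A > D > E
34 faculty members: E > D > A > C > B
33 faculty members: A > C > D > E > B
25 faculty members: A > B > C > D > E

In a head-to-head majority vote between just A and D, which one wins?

Voters preferring A to D: 96; preferring D to A: 67.
A wins the head-to-head.

A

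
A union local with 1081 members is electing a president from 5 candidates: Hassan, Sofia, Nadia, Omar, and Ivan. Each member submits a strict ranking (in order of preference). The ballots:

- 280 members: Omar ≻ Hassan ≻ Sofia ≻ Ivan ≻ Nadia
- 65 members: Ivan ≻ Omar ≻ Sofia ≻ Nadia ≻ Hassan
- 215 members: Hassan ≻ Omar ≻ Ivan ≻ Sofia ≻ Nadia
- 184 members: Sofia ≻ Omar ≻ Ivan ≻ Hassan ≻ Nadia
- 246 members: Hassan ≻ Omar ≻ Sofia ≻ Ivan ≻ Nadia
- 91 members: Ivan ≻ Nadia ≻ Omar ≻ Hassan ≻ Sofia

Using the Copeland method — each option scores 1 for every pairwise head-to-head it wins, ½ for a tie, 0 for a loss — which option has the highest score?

Omar

Hassan: beats Sofia, Nadia, and Ivan; loses to Omar → score 3.
Sofia: beats Nadia and Ivan; loses to Hassan and Omar → score 2.
Nadia: loses to Hassan, Sofia, Omar, and Ivan → score 0.
Omar: beats Hassan, Sofia, Nadia, and Ivan → score 4.
Ivan: beats Nadia; loses to Hassan, Sofia, and Omar → score 1.
Omar has the best pairwise record.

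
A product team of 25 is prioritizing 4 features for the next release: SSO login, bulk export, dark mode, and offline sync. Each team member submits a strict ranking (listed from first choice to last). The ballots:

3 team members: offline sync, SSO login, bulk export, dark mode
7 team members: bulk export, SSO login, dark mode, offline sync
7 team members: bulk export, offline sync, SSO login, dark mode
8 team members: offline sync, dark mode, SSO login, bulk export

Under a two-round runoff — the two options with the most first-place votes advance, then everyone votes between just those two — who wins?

Round 1 first-place votes: SSO login 0, bulk export 14, dark mode 0, offline sync 11.
bulk export and offline sync advance.
Runoff: bulk export is preferred to offline sync by 14 voters; offline sync by 11.
bulk export wins the runoff.

bulk export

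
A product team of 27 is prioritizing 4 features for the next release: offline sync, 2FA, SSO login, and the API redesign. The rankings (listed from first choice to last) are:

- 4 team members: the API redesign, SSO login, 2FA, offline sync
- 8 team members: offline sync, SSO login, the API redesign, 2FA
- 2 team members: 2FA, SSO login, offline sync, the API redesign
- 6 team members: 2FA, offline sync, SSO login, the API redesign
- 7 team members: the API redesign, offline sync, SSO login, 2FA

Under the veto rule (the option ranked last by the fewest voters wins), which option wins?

Last-place votes: offline sync 4, 2FA 15, SSO login 0, the API redesign 8.
SSO login is ranked last by the fewest voters, so SSO login wins.

SSO login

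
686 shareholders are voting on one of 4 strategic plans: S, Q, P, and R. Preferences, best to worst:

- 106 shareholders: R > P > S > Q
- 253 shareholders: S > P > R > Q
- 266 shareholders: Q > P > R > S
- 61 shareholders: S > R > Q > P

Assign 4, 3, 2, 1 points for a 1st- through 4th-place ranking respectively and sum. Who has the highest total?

P

S: 106·2 + 253·4 + 266·1 + 61·4 = 1734
Q: 106·1 + 253·1 + 266·4 + 61·2 = 1545
P: 106·3 + 253·3 + 266·3 + 61·1 = 1936
R: 106·4 + 253·2 + 266·2 + 61·3 = 1645
P has the highest Borda score (1936).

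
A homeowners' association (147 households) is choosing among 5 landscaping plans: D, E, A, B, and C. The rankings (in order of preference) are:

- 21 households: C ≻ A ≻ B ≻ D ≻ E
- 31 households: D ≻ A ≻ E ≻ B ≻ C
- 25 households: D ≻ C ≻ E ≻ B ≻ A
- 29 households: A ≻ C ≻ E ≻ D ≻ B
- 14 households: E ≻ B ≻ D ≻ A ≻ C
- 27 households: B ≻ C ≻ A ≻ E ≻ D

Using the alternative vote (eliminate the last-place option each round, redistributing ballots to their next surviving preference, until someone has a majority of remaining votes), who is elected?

A

Round 1: D 56, E 14, A 29, B 27, C 21. Eliminate E.
Round 2: D 56, A 29, B 41, C 21. Eliminate C.
Round 3: D 56, A 50, B 41. Eliminate B.
Round 4: D 70, A 77. A has a majority.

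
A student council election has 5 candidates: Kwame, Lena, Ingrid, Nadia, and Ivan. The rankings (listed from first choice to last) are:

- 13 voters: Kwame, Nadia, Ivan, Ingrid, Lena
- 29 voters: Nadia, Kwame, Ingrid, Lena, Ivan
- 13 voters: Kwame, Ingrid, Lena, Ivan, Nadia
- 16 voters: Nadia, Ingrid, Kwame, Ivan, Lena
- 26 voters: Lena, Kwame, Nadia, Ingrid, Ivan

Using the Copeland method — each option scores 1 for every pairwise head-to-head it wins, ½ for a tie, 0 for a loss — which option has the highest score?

Kwame: beats Lena, Ingrid, Nadia, and Ivan → score 4.
Lena: beats Ivan; loses to Kwame, Ingrid, and Nadia → score 1.
Ingrid: beats Lena and Ivan; loses to Kwame and Nadia → score 2.
Nadia: beats Lena, Ingrid, and Ivan; loses to Kwame → score 3.
Ivan: loses to Kwame, Lena, Ingrid, and Nadia → score 0.
Kwame has the best pairwise record.

Kwame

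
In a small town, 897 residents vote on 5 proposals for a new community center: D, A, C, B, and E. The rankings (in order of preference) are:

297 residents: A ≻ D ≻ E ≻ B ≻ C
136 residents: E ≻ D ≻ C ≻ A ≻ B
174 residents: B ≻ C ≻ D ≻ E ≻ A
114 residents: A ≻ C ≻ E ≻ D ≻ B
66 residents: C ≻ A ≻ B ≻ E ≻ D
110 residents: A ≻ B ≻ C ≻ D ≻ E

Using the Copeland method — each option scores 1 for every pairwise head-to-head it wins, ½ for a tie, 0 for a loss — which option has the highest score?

D: beats B and E; loses to A and C → score 2.
A: beats D, C, B, and E → score 4.
C: beats D and E; loses to A and B → score 2.
B: beats C; loses to D, A, and E → score 1.
E: beats B; loses to D, A, and C → score 1.
A has the best pairwise record.

A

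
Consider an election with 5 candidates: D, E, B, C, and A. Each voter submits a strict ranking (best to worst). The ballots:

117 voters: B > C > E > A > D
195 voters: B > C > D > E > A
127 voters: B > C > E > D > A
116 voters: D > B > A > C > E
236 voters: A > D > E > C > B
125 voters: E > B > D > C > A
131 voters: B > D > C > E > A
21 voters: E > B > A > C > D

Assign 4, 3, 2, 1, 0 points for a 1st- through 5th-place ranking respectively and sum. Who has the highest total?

B

D: 117·0 + 195·2 + 127·1 + 116·4 + 236·3 + 125·2 + 131·3 + 21·0 = 2332
E: 117·2 + 195·1 + 127·2 + 116·0 + 236·2 + 125·4 + 131·1 + 21·4 = 1870
B: 117·4 + 195·4 + 127·4 + 116·3 + 236·0 + 125·3 + 131·4 + 21·3 = 3066
C: 117·3 + 195·3 + 127·3 + 116·1 + 236·1 + 125·1 + 131·2 + 21·1 = 2077
A: 117·1 + 195·0 + 127·0 + 116·2 + 236·4 + 125·0 + 131·0 + 21·2 = 1335
B has the highest Borda score (3066).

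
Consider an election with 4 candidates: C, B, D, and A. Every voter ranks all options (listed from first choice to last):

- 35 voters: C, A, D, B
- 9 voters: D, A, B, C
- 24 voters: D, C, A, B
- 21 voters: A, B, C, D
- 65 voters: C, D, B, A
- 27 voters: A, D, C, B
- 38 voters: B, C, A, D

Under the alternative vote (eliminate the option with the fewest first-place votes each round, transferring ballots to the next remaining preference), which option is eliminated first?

Round 1: C 100, B 38, D 33, A 48. Eliminate D.

D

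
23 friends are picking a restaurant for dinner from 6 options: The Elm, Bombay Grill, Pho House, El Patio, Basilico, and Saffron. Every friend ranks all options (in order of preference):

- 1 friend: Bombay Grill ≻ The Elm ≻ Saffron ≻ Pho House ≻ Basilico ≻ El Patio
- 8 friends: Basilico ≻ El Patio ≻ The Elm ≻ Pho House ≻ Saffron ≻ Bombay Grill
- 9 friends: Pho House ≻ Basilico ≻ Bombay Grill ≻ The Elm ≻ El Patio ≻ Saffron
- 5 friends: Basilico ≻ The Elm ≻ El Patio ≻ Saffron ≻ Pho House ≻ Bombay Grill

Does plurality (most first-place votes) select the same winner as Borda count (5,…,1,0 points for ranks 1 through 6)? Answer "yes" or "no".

Plurality — first-place votes: The Elm 0, Bombay Grill 1, Pho House 9, El Patio 0, Basilico 13, Saffron 0. Winner: Basilico.
Borda — scores: The Elm 66, Bombay Grill 32, Pho House 68, El Patio 56, Basilico 102, Saffron 21. Winner: Basilico.
The two methods agree.

yes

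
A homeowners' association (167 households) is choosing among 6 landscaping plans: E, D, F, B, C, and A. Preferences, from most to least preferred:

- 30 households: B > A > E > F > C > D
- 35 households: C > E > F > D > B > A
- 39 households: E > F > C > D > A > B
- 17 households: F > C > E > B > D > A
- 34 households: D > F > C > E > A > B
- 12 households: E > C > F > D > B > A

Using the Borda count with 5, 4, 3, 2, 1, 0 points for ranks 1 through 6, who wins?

E: 30·3 + 35·4 + 39·5 + 17·3 + 34·2 + 12·5 = 604
D: 30·0 + 35·2 + 39·2 + 17·1 + 34·5 + 12·2 = 359
F: 30·2 + 35·3 + 39·4 + 17·5 + 34·4 + 12·3 = 578
B: 30·5 + 35·1 + 39·0 + 17·2 + 34·0 + 12·1 = 231
C: 30·1 + 35·5 + 39·3 + 17·4 + 34·3 + 12·4 = 540
A: 30·4 + 35·0 + 39·1 + 17·0 + 34·1 + 12·0 = 193
E has the highest Borda score (604).

E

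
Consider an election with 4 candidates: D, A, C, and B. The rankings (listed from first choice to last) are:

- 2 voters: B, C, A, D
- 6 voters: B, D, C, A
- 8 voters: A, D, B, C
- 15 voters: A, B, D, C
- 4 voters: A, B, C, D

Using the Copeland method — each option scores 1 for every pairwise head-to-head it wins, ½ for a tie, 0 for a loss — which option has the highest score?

A

D: beats C; loses to A and B → score 1.
A: beats D, C, and B → score 3.
C: loses to D, A, and B → score 0.
B: beats D and C; loses to A → score 2.
A has the best pairwise record.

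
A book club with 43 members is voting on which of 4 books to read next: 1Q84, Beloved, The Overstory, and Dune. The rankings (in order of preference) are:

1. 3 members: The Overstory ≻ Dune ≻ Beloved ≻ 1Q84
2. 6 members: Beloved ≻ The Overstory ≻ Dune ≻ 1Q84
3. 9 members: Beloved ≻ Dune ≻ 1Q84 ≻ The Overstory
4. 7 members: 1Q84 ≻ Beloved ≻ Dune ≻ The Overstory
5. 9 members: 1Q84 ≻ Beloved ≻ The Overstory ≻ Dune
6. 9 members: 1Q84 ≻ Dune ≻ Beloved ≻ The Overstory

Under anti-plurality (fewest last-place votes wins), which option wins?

Beloved

Last-place votes: 1Q84 9, Beloved 0, The Overstory 25, Dune 9.
Beloved is ranked last by the fewest voters, so Beloved wins.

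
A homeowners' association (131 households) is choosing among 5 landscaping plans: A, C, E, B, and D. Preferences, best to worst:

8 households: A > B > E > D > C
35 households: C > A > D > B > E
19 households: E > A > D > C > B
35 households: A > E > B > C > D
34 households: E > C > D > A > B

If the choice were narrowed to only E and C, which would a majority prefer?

E

Voters preferring E to C: 96; preferring C to E: 35.
E wins the head-to-head.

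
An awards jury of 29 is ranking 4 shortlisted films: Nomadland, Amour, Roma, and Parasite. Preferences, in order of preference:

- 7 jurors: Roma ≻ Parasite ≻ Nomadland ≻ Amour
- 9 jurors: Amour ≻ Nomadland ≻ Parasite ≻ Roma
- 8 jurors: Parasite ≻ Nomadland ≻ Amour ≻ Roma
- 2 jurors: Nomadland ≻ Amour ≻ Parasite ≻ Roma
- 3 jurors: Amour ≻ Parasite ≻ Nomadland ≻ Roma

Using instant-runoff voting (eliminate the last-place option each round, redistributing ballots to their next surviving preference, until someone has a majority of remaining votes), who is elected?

Parasite

Round 1: Nomadland 2, Amour 12, Roma 7, Parasite 8. Eliminate Nomadland.
Round 2: Amour 14, Roma 7, Parasite 8. Eliminate Roma.
Round 3: Amour 14, Parasite 15. Parasite has a majority.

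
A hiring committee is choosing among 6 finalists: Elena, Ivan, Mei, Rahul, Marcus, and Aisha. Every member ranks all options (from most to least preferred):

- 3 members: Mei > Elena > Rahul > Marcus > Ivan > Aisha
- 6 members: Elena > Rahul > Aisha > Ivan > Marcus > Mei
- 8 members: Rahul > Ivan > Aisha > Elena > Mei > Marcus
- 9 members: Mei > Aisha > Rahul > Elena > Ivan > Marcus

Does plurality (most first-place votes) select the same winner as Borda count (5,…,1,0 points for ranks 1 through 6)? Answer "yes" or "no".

Plurality — first-place votes: Elena 6, Ivan 0, Mei 12, Rahul 8, Marcus 0, Aisha 0. Winner: Mei.
Borda — scores: Elena 76, Ivan 56, Mei 68, Rahul 100, Marcus 12, Aisha 78. Winner: Rahul.
The two methods disagree.

no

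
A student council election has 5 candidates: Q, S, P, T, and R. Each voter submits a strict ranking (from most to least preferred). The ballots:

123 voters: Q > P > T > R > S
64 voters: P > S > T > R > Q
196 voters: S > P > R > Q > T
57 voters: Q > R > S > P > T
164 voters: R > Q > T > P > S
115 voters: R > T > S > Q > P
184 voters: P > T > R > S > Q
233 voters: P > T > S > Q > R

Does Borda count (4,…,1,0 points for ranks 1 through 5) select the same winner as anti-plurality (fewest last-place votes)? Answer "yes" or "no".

yes

Borda — scores: Q 1756, S 1970, P 3102, T 2298, R 2234. Winner: P.
Anti-plurality — last-place votes: Q 248, S 287, P 115, T 253, R 233. Winner: P.
The two methods agree.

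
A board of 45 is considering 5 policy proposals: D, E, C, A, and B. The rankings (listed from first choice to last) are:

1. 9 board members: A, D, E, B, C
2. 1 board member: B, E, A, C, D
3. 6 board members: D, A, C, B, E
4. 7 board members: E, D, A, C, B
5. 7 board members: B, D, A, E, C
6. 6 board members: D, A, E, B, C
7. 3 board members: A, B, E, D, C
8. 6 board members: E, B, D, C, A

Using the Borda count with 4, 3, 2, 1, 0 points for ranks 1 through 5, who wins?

D

D: 9·3 + 1·0 + 6·4 + 7·3 + 7·3 + 6·4 + 3·1 + 6·2 = 132
E: 9·2 + 1·3 + 6·0 + 7·4 + 7·1 + 6·2 + 3·2 + 6·4 = 98
C: 9·0 + 1·1 + 6·2 + 7·1 + 7·0 + 6·0 + 3·0 + 6·1 = 26
A: 9·4 + 1·2 + 6·3 + 7·2 + 7·2 + 6·3 + 3·4 + 6·0 = 114
B: 9·1 + 1·4 + 6·1 + 7·0 + 7·4 + 6·1 + 3·3 + 6·3 = 80
D has the highest Borda score (132).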